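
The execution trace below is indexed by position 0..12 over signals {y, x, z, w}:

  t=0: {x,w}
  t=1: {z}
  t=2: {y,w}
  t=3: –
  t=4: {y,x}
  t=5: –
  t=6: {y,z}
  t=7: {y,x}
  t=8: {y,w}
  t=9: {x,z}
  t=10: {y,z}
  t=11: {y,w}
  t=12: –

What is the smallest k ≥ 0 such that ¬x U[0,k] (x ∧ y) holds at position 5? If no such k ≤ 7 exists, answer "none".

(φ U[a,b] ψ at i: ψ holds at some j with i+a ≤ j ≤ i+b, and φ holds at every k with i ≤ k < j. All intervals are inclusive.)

2

Need earliest j ≥ 5 with (x ∧ y), and ¬x at every k in [5,j-1].
  j=5: rhs fails.
  j=6: rhs fails.
  j=7: rhs holds; lhs holds on [5,6]. k = 2.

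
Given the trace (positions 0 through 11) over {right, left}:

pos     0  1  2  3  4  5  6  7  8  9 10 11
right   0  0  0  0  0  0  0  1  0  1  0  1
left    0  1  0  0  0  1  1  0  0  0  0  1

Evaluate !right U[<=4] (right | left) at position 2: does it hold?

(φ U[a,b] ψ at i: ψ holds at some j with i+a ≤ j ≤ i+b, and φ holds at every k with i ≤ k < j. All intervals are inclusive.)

Holds

Need some j in [2,6] with (right | left), and !right at every k in [2,j-1].
  j=2: (right | left) false.
  j=3: (right | left) false.
  j=4: (right | left) false.
  j=5: (right | left) holds; !right holds at every k in [2,4] → satisfied.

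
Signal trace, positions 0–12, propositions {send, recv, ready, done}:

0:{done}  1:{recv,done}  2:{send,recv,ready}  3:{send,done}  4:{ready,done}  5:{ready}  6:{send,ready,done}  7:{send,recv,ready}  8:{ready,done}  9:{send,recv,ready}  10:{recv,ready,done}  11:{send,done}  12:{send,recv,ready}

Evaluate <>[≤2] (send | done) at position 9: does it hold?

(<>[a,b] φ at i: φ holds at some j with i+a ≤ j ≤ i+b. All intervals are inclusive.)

Check (send | done) at each j in [9,11]:
  j=9: true
  j=10: true
  j=11: true
Found at j=9 → formula holds.

Holds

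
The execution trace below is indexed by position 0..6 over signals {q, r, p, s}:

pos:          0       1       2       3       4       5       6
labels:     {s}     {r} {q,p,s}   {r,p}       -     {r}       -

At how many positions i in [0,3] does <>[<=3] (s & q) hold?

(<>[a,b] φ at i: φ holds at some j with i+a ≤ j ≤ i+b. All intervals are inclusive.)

Evaluate at each i in [0,3]:
  i=0: ✓ (witness j=2)
  i=1: ✓ (witness j=2)
  i=2: ✓ (witness j=2)
  i=3: ✗ (none in [3,6])
Positions where it holds: {0, 1, 2} → 3.

3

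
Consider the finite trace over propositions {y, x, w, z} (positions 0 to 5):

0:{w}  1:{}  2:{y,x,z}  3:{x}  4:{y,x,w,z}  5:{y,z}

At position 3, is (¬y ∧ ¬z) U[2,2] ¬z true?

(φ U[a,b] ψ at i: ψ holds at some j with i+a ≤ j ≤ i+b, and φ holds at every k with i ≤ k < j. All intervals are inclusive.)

Need some j in [5,5] with ¬z, and (¬y ∧ ¬z) at every k in [3,j-1].
  j=5: ¬z false.
No j in the window works → until fails.

No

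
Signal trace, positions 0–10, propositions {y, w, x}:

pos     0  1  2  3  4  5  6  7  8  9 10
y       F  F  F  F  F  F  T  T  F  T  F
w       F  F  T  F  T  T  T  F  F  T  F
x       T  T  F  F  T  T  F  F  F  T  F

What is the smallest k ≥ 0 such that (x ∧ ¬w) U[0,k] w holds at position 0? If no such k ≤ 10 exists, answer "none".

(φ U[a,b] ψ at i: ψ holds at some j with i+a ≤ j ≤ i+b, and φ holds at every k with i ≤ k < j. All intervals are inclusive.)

2

Need earliest j ≥ 0 with w, and (x ∧ ¬w) at every k in [0,j-1].
  j=0: rhs fails.
  j=1: rhs fails.
  j=2: rhs holds; lhs holds on [0,1]. k = 2.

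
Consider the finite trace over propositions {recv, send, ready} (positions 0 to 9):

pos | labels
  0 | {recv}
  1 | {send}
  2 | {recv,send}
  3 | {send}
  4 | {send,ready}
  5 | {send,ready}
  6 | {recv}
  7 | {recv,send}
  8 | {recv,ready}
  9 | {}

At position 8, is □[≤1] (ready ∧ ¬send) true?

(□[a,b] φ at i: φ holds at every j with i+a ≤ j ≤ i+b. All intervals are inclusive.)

Check (ready ∧ ¬send) at every j in [8,9]:
  j=8: true
  j=9: false
Fails at j=9 → formula fails.

False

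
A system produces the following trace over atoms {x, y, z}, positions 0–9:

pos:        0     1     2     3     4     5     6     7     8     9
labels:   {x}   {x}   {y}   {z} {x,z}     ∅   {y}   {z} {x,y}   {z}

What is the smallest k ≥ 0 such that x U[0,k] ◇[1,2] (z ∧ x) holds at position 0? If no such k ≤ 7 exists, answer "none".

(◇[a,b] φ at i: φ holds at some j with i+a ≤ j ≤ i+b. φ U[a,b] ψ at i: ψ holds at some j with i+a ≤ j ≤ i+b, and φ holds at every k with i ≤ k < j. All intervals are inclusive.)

Need earliest j ≥ 0 with ◇[1,2] (z ∧ x), and x at every k in [0,j-1].
  j=0: rhs fails.
  j=1: rhs fails.
  j=2: rhs holds; lhs holds on [0,1]. k = 2.

2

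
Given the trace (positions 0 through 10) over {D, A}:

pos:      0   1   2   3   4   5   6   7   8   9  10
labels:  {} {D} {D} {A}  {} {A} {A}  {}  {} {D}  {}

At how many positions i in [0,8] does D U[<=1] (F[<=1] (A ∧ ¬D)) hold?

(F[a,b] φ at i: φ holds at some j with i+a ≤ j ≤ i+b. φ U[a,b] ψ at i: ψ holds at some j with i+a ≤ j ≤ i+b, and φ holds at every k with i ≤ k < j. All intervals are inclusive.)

Evaluate at each i in [0,8]:
  i=0: ✗ (no rhs in [0,1])
  i=1: ✓ (rhs at j=2; lhs holds on [1,1])
  i=2: ✓ (rhs at j=2)
  i=3: ✓ (rhs at j=3)
  i=4: ✓ (rhs at j=4)
  i=5: ✓ (rhs at j=5)
  i=6: ✓ (rhs at j=6)
  i=7: ✗ (no rhs in [7,8])
  i=8: ✗ (no rhs in [8,9])
Positions where it holds: {1, 2, 3, 4, 5, 6} → 6.

6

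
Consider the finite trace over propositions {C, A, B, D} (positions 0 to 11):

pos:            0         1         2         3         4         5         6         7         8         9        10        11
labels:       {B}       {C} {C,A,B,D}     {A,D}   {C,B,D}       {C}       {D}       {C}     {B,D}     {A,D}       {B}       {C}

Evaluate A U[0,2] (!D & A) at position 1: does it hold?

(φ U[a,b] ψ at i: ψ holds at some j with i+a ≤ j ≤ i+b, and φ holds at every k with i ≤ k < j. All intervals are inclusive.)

No

Need some j in [1,3] with (!D & A), and A at every k in [1,j-1].
  j=1: (!D & A) false.
  j=2: (!D & A) false.
  j=3: (!D & A) false.
No j in the window works → until fails.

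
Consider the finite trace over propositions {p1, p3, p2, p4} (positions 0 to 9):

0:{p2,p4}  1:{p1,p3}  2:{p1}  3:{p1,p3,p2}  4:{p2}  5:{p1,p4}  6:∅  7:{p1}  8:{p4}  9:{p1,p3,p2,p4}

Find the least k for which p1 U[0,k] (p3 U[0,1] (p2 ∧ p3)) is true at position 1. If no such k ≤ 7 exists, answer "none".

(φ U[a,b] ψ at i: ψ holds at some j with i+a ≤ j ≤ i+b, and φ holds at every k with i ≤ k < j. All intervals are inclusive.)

Need earliest j ≥ 1 with (p3 U[0,1] (p2 ∧ p3)), and p1 at every k in [1,j-1].
  j=1: rhs fails.
  j=2: rhs fails.
  j=3: rhs holds; lhs holds on [1,2]. k = 2.

2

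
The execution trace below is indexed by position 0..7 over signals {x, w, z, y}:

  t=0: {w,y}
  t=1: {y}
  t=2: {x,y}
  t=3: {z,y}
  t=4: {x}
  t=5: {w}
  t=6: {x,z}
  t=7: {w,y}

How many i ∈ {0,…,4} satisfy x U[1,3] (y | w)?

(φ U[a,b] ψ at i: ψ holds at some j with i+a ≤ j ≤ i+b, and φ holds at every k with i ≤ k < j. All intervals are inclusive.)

2

Evaluate at each i in [0,4]:
  i=0: ✗ (lhs fails at k=0 before rhs at j=1)
  i=1: ✗ (lhs fails at k=1 before rhs at j=2)
  i=2: ✓ (rhs at j=3; lhs holds on [2,2])
  i=3: ✗ (lhs fails at k=3 before rhs at j=5)
  i=4: ✓ (rhs at j=5; lhs holds on [4,4])
Positions where it holds: {2, 4} → 2.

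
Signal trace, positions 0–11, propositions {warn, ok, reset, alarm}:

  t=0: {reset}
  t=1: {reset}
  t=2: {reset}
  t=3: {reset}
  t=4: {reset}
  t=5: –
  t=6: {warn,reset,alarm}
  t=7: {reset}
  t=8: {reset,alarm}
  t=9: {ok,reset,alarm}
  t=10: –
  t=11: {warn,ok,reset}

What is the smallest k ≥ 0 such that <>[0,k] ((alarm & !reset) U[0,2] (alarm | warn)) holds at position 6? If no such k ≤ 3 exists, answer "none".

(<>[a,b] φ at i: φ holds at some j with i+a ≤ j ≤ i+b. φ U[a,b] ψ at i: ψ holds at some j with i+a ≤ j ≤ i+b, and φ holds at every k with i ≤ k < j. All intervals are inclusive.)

0

Scan j = 6,7,… for ((alarm & !reset) U[0,2] (alarm | warn)):
  j=6: holds
First hit at j=6, so smallest k = 6-6 = 0.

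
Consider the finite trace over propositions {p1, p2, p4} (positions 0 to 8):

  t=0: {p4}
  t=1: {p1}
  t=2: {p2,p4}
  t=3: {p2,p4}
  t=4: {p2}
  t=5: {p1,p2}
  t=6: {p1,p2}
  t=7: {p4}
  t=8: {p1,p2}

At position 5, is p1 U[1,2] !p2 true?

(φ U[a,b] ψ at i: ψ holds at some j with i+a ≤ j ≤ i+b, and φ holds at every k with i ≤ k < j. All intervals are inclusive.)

Need some j in [6,7] with !p2, and p1 at every k in [5,j-1].
  j=6: !p2 false.
  j=7: !p2 holds; p1 holds at every k in [5,6] → satisfied.

Holds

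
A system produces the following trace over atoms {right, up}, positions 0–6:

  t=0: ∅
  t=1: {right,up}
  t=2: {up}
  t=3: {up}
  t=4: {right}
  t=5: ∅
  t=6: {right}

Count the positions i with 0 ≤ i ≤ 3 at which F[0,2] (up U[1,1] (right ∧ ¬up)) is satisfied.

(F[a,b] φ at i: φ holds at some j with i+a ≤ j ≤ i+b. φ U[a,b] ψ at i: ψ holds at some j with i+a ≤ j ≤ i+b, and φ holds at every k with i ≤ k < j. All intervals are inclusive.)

Evaluate at each i in [0,3]:
  i=0: ✗ (none in [0,2])
  i=1: ✓ (witness j=3)
  i=2: ✓ (witness j=3)
  i=3: ✓ (witness j=3)
Positions where it holds: {1, 2, 3} → 3.

3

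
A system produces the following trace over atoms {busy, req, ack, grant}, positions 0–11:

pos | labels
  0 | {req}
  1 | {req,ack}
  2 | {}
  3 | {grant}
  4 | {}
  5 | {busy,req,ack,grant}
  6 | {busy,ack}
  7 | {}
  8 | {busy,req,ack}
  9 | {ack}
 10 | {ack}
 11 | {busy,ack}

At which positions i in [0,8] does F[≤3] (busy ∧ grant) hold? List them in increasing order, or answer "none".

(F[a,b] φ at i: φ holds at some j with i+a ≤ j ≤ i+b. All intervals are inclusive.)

Evaluate at each i in [0,8]:
  i=0: ✗ (none in [0,3])
  i=1: ✗ (none in [1,4])
  i=2: ✓ (witness j=5)
  i=3: ✓ (witness j=5)
  i=4: ✓ (witness j=5)
  i=5: ✓ (witness j=5)
  i=6: ✗ (none in [6,9])
  i=7: ✗ (none in [7,10])
  i=8: ✗ (none in [8,11])

2, 3, 4, 5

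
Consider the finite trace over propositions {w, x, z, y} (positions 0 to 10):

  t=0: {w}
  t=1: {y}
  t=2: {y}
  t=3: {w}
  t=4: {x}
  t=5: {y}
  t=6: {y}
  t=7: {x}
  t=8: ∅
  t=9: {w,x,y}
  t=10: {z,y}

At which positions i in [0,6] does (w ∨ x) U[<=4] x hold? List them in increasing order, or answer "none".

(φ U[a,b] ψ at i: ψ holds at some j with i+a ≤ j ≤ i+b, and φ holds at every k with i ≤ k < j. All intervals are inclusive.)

Evaluate at each i in [0,6]:
  i=0: ✗ (lhs fails at k=1 before rhs at j=4)
  i=1: ✗ (lhs fails at k=1 before rhs at j=4)
  i=2: ✗ (lhs fails at k=2 before rhs at j=4)
  i=3: ✓ (rhs at j=4; lhs holds on [3,3])
  i=4: ✓ (rhs at j=4)
  i=5: ✗ (lhs fails at k=5 before rhs at j=7)
  i=6: ✗ (lhs fails at k=6 before rhs at j=7)

3, 4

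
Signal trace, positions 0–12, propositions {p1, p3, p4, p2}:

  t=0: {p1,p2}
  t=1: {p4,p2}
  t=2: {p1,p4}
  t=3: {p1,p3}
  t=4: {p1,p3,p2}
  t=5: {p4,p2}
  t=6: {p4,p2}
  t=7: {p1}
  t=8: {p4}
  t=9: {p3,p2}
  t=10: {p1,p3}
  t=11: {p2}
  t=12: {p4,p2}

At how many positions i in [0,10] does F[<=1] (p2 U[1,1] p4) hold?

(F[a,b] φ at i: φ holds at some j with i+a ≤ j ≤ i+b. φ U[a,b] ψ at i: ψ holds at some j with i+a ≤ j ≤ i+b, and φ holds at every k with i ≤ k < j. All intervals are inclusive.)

Evaluate at each i in [0,10]:
  i=0: ✓ (witness j=0)
  i=1: ✓ (witness j=1)
  i=2: ✗ (none in [2,3])
  i=3: ✓ (witness j=4)
  i=4: ✓ (witness j=4)
  i=5: ✓ (witness j=5)
  i=6: ✗ (none in [6,7])
  i=7: ✗ (none in [7,8])
  i=8: ✗ (none in [8,9])
  i=9: ✗ (none in [9,10])
  i=10: ✓ (witness j=11)
Positions where it holds: {0, 1, 3, 4, 5, 10} → 6.

6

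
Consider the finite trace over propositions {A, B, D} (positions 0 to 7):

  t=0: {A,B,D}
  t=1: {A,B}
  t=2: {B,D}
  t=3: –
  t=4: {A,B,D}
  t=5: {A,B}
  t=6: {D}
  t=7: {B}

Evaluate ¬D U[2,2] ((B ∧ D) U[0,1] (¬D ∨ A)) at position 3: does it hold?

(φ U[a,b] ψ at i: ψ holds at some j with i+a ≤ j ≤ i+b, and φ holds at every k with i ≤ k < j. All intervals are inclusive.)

Need some j in [5,5] with ((B ∧ D) U[0,1] (¬D ∨ A)), and ¬D at every k in [3,j-1].
  j=5: ((B ∧ D) U[0,1] (¬D ∨ A)) holds, but ¬D fails at k=4 → not this j.
No j in the window works → until fails.

False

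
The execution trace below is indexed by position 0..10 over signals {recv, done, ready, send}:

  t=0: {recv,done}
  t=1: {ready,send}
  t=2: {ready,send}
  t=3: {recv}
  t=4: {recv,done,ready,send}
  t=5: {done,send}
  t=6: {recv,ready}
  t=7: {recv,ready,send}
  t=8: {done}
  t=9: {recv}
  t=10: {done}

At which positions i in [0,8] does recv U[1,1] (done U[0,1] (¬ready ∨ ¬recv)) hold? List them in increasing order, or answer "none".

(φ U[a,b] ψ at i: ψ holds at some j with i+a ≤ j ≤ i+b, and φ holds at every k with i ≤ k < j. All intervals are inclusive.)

Evaluate at each i in [0,8]:
  i=0: ✓ (rhs at j=1; lhs holds on [0,0])
  i=1: ✗ (lhs fails at k=1 before rhs at j=2)
  i=2: ✗ (lhs fails at k=2 before rhs at j=3)
  i=3: ✓ (rhs at j=4; lhs holds on [3,3])
  i=4: ✓ (rhs at j=5; lhs holds on [4,4])
  i=5: ✗ (no rhs in [6,6])
  i=6: ✗ (no rhs in [7,7])
  i=7: ✓ (rhs at j=8; lhs holds on [7,7])
  i=8: ✗ (lhs fails at k=8 before rhs at j=9)

0, 3, 4, 7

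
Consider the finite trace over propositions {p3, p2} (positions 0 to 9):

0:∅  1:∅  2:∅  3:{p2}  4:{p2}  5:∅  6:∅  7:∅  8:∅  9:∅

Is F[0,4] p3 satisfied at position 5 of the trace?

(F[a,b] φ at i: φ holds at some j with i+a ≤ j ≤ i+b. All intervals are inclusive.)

Does not hold

Check p3 at each j in [5,9]:
  j=5: false
  j=6: false
  j=7: false
  j=8: false
  j=9: false
No position in the window satisfies it → formula fails.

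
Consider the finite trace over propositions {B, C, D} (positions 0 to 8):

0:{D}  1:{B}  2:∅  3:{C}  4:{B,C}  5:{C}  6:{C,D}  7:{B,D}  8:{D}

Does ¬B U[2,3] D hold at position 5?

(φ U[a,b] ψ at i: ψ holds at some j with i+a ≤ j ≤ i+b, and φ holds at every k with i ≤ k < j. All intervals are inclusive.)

Holds

Need some j in [7,8] with D, and ¬B at every k in [5,j-1].
  j=7: D holds; ¬B holds at every k in [5,6] → satisfied.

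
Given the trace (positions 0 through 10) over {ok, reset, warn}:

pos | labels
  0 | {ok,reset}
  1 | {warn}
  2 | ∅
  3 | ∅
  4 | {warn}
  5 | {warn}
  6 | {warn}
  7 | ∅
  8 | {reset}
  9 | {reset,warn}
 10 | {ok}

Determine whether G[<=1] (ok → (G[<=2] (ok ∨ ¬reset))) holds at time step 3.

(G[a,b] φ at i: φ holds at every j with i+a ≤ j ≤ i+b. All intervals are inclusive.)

Check (ok → (G[<=2] (ok ∨ ¬reset))) at every j in [3,4]:
  j=3: antecedent false → ✓
  j=4: antecedent false → ✓
All positions satisfy it → formula holds.

True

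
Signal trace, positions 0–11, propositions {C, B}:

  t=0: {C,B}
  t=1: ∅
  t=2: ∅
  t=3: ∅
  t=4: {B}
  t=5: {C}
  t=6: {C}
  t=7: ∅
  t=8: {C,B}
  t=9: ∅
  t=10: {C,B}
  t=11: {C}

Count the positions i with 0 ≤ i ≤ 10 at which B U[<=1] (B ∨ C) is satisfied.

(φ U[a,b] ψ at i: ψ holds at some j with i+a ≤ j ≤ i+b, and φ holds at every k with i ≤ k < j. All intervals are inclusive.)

6

Evaluate at each i in [0,10]:
  i=0: ✓ (rhs at j=0)
  i=1: ✗ (no rhs in [1,2])
  i=2: ✗ (no rhs in [2,3])
  i=3: ✗ (lhs fails at k=3 before rhs at j=4)
  i=4: ✓ (rhs at j=4)
  i=5: ✓ (rhs at j=5)
  i=6: ✓ (rhs at j=6)
  i=7: ✗ (lhs fails at k=7 before rhs at j=8)
  i=8: ✓ (rhs at j=8)
  i=9: ✗ (lhs fails at k=9 before rhs at j=10)
  i=10: ✓ (rhs at j=10)
Positions where it holds: {0, 4, 5, 6, 8, 10} → 6.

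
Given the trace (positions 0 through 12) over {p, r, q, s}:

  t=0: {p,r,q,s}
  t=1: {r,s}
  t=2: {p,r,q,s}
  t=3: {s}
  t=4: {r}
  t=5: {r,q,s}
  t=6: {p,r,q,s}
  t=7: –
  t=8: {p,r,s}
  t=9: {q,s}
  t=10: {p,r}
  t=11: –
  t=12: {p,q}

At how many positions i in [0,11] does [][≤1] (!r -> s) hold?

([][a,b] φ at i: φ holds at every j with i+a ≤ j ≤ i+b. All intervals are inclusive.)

Evaluate at each i in [0,11]:
  i=0: ✓ (all of [0,1])
  i=1: ✓ (all of [1,2])
  i=2: ✓ (all of [2,3])
  i=3: ✓ (all of [3,4])
  i=4: ✓ (all of [4,5])
  i=5: ✓ (all of [5,6])
  i=6: ✗ (fails at j=7)
  i=7: ✗ (fails at j=7)
  i=8: ✓ (all of [8,9])
  i=9: ✓ (all of [9,10])
  i=10: ✗ (fails at j=11)
  i=11: ✗ (fails at j=11)
Positions where it holds: {0, 1, 2, 3, 4, 5, 8, 9} → 8.

8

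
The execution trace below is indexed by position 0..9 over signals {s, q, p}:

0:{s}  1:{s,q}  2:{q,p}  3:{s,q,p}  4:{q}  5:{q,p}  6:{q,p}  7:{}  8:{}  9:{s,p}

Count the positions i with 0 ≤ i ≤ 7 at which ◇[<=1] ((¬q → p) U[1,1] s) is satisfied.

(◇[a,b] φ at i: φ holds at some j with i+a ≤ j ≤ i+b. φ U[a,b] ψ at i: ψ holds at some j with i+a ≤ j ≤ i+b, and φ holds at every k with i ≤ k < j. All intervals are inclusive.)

2

Evaluate at each i in [0,7]:
  i=0: ✗ (none in [0,1])
  i=1: ✓ (witness j=2)
  i=2: ✓ (witness j=2)
  i=3: ✗ (none in [3,4])
  i=4: ✗ (none in [4,5])
  i=5: ✗ (none in [5,6])
  i=6: ✗ (none in [6,7])
  i=7: ✗ (none in [7,8])
Positions where it holds: {1, 2} → 2.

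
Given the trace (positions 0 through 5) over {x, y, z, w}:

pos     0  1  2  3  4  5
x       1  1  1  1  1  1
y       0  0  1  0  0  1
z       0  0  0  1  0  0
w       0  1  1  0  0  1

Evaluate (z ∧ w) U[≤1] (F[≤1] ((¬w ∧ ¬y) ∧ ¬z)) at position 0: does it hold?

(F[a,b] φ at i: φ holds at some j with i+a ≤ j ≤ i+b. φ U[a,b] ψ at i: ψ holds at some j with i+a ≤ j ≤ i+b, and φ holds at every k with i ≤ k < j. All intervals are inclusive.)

True

Need some j in [0,1] with F[≤1] ((¬w ∧ ¬y) ∧ ¬z), and (z ∧ w) at every k in [0,j-1].
  j=0: F[≤1] ((¬w ∧ ¬y) ∧ ¬z) holds; no prefix to check → satisfied.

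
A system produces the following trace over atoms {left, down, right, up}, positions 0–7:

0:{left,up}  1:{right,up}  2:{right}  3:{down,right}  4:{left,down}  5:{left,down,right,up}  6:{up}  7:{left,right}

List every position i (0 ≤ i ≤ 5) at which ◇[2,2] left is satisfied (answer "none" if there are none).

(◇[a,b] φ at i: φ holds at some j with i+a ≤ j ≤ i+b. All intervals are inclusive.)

Evaluate at each i in [0,5]:
  i=0: ✗ (none in [2,2])
  i=1: ✗ (none in [3,3])
  i=2: ✓ (witness j=4)
  i=3: ✓ (witness j=5)
  i=4: ✗ (none in [6,6])
  i=5: ✓ (witness j=7)

2, 3, 5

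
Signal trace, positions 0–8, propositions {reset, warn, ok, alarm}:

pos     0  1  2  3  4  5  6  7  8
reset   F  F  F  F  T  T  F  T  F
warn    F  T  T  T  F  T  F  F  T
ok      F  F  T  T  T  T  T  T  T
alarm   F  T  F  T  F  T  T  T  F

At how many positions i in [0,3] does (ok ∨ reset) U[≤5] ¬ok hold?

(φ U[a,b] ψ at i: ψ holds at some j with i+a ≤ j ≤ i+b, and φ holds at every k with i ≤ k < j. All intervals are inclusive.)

2

Evaluate at each i in [0,3]:
  i=0: ✓ (rhs at j=0)
  i=1: ✓ (rhs at j=1)
  i=2: ✗ (no rhs in [2,7])
  i=3: ✗ (no rhs in [3,8])
Positions where it holds: {0, 1} → 2.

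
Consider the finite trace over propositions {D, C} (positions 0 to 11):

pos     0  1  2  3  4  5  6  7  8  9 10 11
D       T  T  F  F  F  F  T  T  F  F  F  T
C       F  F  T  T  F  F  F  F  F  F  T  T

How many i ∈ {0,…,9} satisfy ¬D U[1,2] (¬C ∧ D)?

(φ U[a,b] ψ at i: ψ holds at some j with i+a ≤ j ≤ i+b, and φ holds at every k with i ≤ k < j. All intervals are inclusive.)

2

Evaluate at each i in [0,9]:
  i=0: ✗ (lhs fails at k=0 before rhs at j=1)
  i=1: ✗ (no rhs in [2,3])
  i=2: ✗ (no rhs in [3,4])
  i=3: ✗ (no rhs in [4,5])
  i=4: ✓ (rhs at j=6; lhs holds on [4,5])
  i=5: ✓ (rhs at j=6; lhs holds on [5,5])
  i=6: ✗ (lhs fails at k=6 before rhs at j=7)
  i=7: ✗ (no rhs in [8,9])
  i=8: ✗ (no rhs in [9,10])
  i=9: ✗ (no rhs in [10,11])
Positions where it holds: {4, 5} → 2.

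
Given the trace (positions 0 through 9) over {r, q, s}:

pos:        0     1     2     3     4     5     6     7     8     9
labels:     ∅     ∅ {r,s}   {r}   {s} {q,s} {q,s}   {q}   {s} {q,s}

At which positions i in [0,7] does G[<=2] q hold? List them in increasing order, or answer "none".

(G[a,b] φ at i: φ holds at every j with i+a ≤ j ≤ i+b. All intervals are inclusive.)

5

Evaluate at each i in [0,7]:
  i=0: ✗ (fails at j=0)
  i=1: ✗ (fails at j=1)
  i=2: ✗ (fails at j=2)
  i=3: ✗ (fails at j=3)
  i=4: ✗ (fails at j=4)
  i=5: ✓ (all of [5,7])
  i=6: ✗ (fails at j=8)
  i=7: ✗ (fails at j=8)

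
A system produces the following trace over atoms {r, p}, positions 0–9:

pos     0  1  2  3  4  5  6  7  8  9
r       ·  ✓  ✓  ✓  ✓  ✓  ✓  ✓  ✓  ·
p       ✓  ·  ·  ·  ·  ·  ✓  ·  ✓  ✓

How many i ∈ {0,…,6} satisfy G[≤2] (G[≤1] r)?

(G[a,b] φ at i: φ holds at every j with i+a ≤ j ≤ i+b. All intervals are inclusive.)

Evaluate at each i in [0,6]:
  i=0: ✗ (fails at j=0)
  i=1: ✓ (all of [1,3])
  i=2: ✓ (all of [2,4])
  i=3: ✓ (all of [3,5])
  i=4: ✓ (all of [4,6])
  i=5: ✓ (all of [5,7])
  i=6: ✗ (fails at j=8)
Positions where it holds: {1, 2, 3, 4, 5} → 5.

5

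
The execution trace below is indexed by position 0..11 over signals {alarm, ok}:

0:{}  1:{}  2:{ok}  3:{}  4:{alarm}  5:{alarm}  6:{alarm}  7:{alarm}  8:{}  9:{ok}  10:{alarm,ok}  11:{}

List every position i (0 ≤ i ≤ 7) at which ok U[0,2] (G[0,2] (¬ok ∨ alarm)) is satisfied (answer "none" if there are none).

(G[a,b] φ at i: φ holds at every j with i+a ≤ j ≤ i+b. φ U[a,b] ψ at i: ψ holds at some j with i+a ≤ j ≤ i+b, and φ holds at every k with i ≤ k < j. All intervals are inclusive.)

2, 3, 4, 5, 6

Evaluate at each i in [0,7]:
  i=0: ✗ (no rhs in [0,2])
  i=1: ✗ (lhs fails at k=1 before rhs at j=3)
  i=2: ✓ (rhs at j=3; lhs holds on [2,2])
  i=3: ✓ (rhs at j=3)
  i=4: ✓ (rhs at j=4)
  i=5: ✓ (rhs at j=5)
  i=6: ✓ (rhs at j=6)
  i=7: ✗ (no rhs in [7,9])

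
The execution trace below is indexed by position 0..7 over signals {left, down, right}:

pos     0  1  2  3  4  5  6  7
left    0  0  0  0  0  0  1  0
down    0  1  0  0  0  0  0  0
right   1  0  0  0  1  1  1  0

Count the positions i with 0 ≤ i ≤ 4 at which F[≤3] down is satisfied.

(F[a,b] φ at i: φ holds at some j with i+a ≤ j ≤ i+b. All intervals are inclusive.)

Evaluate at each i in [0,4]:
  i=0: ✓ (witness j=1)
  i=1: ✓ (witness j=1)
  i=2: ✗ (none in [2,5])
  i=3: ✗ (none in [3,6])
  i=4: ✗ (none in [4,7])
Positions where it holds: {0, 1} → 2.

2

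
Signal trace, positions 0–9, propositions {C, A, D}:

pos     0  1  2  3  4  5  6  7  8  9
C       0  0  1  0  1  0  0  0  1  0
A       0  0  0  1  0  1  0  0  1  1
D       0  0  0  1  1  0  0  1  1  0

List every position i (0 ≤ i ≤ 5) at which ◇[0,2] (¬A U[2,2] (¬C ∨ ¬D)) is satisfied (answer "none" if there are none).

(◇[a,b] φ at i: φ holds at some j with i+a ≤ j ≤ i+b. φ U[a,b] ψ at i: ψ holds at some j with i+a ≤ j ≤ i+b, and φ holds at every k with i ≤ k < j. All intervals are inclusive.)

Evaluate at each i in [0,5]:
  i=0: ✓ (witness j=0)
  i=1: ✓ (witness j=1)
  i=2: ✗ (none in [2,4])
  i=3: ✗ (none in [3,5])
  i=4: ✗ (none in [4,6])
  i=5: ✗ (none in [5,7])

0, 1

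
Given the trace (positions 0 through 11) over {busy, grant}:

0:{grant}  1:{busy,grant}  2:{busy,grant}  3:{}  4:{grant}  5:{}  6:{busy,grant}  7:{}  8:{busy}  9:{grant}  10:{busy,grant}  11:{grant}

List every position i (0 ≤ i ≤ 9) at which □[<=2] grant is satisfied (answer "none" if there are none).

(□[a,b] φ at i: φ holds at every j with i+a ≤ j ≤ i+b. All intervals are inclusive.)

0, 9

Evaluate at each i in [0,9]:
  i=0: ✓ (all of [0,2])
  i=1: ✗ (fails at j=3)
  i=2: ✗ (fails at j=3)
  i=3: ✗ (fails at j=3)
  i=4: ✗ (fails at j=5)
  i=5: ✗ (fails at j=5)
  i=6: ✗ (fails at j=7)
  i=7: ✗ (fails at j=7)
  i=8: ✗ (fails at j=8)
  i=9: ✓ (all of [9,11])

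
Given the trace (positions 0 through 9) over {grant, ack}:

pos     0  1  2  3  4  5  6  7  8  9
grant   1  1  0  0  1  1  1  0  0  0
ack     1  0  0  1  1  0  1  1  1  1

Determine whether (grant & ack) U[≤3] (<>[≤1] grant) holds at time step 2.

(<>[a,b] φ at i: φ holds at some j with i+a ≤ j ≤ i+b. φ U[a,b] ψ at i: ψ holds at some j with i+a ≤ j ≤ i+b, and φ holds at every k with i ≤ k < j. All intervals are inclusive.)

Does not hold

Need some j in [2,5] with <>[≤1] grant, and (grant & ack) at every k in [2,j-1].
  j=2: <>[≤1] grant — fails (none in [2,3]).
  j=3: <>[≤1] grant holds, but (grant & ack) fails at k=2 → not this j.
  j=4: <>[≤1] grant holds, but (grant & ack) fails at k=2 → not this j.
  j=5: <>[≤1] grant holds, but (grant & ack) fails at k=2 → not this j.
No j in the window works → until fails.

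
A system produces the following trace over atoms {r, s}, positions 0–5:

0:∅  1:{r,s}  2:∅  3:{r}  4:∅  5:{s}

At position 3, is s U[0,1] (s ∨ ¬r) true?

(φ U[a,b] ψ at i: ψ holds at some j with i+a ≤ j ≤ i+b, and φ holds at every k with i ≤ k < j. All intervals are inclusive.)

Need some j in [3,4] with (s ∨ ¬r), and s at every k in [3,j-1].
  j=3: (s ∨ ¬r) false.
  j=4: (s ∨ ¬r) holds, but s fails at k=3 → not this j.
No j in the window works → until fails.

False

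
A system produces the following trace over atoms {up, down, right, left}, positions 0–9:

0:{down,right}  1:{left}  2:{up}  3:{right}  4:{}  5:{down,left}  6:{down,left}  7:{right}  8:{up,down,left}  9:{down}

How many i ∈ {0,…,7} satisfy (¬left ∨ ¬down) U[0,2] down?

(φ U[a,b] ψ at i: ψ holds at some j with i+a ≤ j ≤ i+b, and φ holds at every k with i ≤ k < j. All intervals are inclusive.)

Evaluate at each i in [0,7]:
  i=0: ✓ (rhs at j=0)
  i=1: ✗ (no rhs in [1,3])
  i=2: ✗ (no rhs in [2,4])
  i=3: ✓ (rhs at j=5; lhs holds on [3,4])
  i=4: ✓ (rhs at j=5; lhs holds on [4,4])
  i=5: ✓ (rhs at j=5)
  i=6: ✓ (rhs at j=6)
  i=7: ✓ (rhs at j=8; lhs holds on [7,7])
Positions where it holds: {0, 3, 4, 5, 6, 7} → 6.

6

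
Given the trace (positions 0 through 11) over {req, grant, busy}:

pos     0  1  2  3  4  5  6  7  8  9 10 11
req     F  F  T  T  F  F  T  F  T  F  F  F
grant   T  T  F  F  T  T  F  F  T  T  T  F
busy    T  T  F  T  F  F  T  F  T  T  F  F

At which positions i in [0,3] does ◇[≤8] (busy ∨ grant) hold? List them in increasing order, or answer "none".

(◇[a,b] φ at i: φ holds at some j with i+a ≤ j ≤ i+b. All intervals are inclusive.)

Evaluate at each i in [0,3]:
  i=0: ✓ (witness j=0)
  i=1: ✓ (witness j=1)
  i=2: ✓ (witness j=3)
  i=3: ✓ (witness j=3)

0, 1, 2, 3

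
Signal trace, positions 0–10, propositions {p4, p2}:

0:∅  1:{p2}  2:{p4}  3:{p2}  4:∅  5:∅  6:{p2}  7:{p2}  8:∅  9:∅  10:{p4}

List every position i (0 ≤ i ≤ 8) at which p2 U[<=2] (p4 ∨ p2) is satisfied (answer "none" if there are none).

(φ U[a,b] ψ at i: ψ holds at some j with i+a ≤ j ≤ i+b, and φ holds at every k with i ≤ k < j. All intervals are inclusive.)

Evaluate at each i in [0,8]:
  i=0: ✗ (lhs fails at k=0 before rhs at j=1)
  i=1: ✓ (rhs at j=1)
  i=2: ✓ (rhs at j=2)
  i=3: ✓ (rhs at j=3)
  i=4: ✗ (lhs fails at k=4 before rhs at j=6)
  i=5: ✗ (lhs fails at k=5 before rhs at j=6)
  i=6: ✓ (rhs at j=6)
  i=7: ✓ (rhs at j=7)
  i=8: ✗ (lhs fails at k=8 before rhs at j=10)

1, 2, 3, 6, 7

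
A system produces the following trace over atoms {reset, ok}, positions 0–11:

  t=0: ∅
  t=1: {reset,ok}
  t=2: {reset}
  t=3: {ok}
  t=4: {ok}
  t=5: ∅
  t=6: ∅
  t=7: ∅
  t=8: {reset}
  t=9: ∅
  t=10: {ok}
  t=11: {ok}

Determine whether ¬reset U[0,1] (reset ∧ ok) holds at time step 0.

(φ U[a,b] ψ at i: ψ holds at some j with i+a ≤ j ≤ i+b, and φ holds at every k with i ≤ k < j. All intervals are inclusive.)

Need some j in [0,1] with (reset ∧ ok), and ¬reset at every k in [0,j-1].
  j=0: (reset ∧ ok) false.
  j=1: (reset ∧ ok) holds; ¬reset holds at every k in [0,0] → satisfied.

Yes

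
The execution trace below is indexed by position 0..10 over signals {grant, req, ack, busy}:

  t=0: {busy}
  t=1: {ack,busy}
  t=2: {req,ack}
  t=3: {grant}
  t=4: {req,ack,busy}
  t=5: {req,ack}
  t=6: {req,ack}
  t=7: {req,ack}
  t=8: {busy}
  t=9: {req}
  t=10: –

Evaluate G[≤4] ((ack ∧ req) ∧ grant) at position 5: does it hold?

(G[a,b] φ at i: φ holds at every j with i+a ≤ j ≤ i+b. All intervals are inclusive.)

No

Check ((ack ∧ req) ∧ grant) at every j in [5,9]:
  j=5: false
  j=6: false
  j=7: false
  j=8: false
  j=9: false
Fails at j=5 → formula fails.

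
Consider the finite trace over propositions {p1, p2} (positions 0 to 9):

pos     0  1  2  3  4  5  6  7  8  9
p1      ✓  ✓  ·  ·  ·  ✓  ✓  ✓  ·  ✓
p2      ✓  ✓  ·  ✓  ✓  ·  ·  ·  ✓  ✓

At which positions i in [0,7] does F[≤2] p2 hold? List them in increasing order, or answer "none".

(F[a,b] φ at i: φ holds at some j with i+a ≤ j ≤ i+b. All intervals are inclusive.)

Evaluate at each i in [0,7]:
  i=0: ✓ (witness j=0)
  i=1: ✓ (witness j=1)
  i=2: ✓ (witness j=3)
  i=3: ✓ (witness j=3)
  i=4: ✓ (witness j=4)
  i=5: ✗ (none in [5,7])
  i=6: ✓ (witness j=8)
  i=7: ✓ (witness j=8)

0, 1, 2, 3, 4, 6, 7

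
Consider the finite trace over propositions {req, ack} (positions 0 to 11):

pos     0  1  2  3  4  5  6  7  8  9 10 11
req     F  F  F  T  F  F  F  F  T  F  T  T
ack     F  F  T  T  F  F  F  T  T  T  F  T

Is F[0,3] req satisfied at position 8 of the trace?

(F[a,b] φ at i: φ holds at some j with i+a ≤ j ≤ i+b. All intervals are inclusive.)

Yes

Check req at each j in [8,11]:
  j=8: true
  j=9: false
  j=10: true
  j=11: true
Found at j=8 → formula holds.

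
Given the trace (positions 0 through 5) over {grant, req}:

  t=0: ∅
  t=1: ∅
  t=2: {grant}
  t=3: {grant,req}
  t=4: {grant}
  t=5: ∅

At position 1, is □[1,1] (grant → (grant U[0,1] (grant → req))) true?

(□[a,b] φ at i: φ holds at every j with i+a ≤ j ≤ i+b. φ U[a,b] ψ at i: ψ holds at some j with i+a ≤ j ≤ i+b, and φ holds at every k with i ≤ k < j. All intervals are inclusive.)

Yes

Check (grant → (grant U[0,1] (grant → req))) at every j in [2,2]:
  j=2: antecedent true; consequent holds → ✓
All positions satisfy it → formula holds.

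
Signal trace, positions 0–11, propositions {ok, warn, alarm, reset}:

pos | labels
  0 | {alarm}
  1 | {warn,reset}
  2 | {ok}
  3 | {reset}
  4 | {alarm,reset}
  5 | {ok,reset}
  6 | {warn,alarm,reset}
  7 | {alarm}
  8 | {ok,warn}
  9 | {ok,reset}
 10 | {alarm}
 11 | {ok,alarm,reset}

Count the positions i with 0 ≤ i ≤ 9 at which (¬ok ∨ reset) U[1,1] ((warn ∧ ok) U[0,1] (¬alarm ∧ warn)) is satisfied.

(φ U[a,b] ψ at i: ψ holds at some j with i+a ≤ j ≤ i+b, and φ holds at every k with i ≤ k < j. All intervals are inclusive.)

Evaluate at each i in [0,9]:
  i=0: ✓ (rhs at j=1; lhs holds on [0,0])
  i=1: ✗ (no rhs in [2,2])
  i=2: ✗ (no rhs in [3,3])
  i=3: ✗ (no rhs in [4,4])
  i=4: ✗ (no rhs in [5,5])
  i=5: ✗ (no rhs in [6,6])
  i=6: ✗ (no rhs in [7,7])
  i=7: ✓ (rhs at j=8; lhs holds on [7,7])
  i=8: ✗ (no rhs in [9,9])
  i=9: ✗ (no rhs in [10,10])
Positions where it holds: {0, 7} → 2.

2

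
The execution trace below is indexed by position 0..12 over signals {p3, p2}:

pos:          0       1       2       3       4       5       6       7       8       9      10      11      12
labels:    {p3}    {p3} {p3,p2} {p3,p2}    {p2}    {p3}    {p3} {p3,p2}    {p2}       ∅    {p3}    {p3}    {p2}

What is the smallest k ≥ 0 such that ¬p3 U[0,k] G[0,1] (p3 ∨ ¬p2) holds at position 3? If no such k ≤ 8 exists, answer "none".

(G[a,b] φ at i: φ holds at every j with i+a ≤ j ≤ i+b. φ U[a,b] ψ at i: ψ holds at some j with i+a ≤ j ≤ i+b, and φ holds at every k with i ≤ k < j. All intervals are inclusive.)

none

Need earliest j ≥ 3 with G[0,1] (p3 ∨ ¬p2), and ¬p3 at every k in [3,j-1].
  j=3: rhs fails.
  j=4: rhs fails.
  j=5: rhs holds but lhs fails at k=3.
  j=6: rhs holds but lhs fails at k=3.
  j=7: rhs fails.
  j=8: rhs fails.
  j=9: rhs holds but lhs fails at k=3.
  j=10: rhs holds but lhs fails at k=3.
  j=11: rhs fails.
No witness within the range → none.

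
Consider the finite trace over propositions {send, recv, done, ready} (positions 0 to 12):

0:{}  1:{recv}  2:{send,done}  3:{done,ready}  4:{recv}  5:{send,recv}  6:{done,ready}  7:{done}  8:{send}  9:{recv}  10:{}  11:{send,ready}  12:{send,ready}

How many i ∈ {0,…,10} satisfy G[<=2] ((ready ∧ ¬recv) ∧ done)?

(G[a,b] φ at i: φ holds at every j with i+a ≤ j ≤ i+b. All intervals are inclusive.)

Evaluate at each i in [0,10]:
  i=0: ✗ (fails at j=0)
  i=1: ✗ (fails at j=1)
  i=2: ✗ (fails at j=2)
  i=3: ✗ (fails at j=4)
  i=4: ✗ (fails at j=4)
  i=5: ✗ (fails at j=5)
  i=6: ✗ (fails at j=7)
  i=7: ✗ (fails at j=7)
  i=8: ✗ (fails at j=8)
  i=9: ✗ (fails at j=9)
  i=10: ✗ (fails at j=10)
Positions where it holds: {} → 0.

0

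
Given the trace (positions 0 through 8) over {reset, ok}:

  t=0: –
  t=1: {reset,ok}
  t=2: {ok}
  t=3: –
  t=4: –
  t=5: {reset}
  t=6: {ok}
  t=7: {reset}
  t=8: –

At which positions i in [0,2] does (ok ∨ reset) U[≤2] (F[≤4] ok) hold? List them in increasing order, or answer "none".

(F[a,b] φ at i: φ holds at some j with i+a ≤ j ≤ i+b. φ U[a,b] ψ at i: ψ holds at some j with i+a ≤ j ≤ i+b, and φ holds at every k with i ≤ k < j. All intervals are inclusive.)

Evaluate at each i in [0,2]:
  i=0: ✓ (rhs at j=0)
  i=1: ✓ (rhs at j=1)
  i=2: ✓ (rhs at j=2)

0, 1, 2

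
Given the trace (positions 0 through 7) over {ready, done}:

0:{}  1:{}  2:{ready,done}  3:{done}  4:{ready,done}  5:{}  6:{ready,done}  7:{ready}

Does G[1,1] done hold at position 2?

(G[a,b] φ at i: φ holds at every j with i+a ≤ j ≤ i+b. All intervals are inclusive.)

Yes

Check done at every j in [3,3]:
  j=3: true
All positions satisfy it → formula holds.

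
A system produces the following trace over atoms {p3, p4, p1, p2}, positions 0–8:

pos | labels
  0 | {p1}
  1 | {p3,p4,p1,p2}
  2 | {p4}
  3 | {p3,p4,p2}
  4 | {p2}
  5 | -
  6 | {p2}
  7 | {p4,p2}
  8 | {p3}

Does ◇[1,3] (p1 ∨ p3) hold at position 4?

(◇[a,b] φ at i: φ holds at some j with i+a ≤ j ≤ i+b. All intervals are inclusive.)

False

Check (p1 ∨ p3) at each j in [5,7]:
  j=5: false
  j=6: false
  j=7: false
No position in the window satisfies it → formula fails.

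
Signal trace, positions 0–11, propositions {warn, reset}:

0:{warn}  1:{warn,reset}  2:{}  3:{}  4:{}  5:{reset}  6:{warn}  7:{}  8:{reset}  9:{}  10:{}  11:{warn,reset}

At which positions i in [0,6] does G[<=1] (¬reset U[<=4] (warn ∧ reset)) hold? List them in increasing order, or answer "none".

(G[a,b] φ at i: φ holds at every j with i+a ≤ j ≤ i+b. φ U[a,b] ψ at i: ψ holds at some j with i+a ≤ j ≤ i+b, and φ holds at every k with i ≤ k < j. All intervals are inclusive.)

Evaluate at each i in [0,6]:
  i=0: ✓ (all of [0,1])
  i=1: ✗ (fails at j=2)
  i=2: ✗ (fails at j=2)
  i=3: ✗ (fails at j=3)
  i=4: ✗ (fails at j=4)
  i=5: ✗ (fails at j=5)
  i=6: ✗ (fails at j=6)

0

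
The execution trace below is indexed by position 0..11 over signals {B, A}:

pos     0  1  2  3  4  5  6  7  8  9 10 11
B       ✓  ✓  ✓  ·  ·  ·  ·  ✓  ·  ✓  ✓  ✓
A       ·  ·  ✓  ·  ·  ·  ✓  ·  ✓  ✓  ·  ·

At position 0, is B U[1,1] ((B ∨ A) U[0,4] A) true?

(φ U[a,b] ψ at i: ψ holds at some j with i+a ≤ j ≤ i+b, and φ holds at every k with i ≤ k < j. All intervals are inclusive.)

Holds

Need some j in [1,1] with ((B ∨ A) U[0,4] A), and B at every k in [0,j-1].
  j=1: ((B ∨ A) U[0,4] A) holds; B holds at every k in [0,0] → satisfied.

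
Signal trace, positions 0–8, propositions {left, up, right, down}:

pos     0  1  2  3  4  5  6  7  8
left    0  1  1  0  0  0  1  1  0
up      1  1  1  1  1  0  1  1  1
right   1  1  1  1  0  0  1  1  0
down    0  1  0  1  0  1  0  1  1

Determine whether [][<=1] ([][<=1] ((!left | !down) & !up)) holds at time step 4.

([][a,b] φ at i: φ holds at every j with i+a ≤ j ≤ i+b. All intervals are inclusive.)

No

Check [][<=1] ((!left | !down) & !up) at every j in [4,5]:
  j=4: fails at 4
  j=5: fails at 6
Fails at j=4 → formula fails.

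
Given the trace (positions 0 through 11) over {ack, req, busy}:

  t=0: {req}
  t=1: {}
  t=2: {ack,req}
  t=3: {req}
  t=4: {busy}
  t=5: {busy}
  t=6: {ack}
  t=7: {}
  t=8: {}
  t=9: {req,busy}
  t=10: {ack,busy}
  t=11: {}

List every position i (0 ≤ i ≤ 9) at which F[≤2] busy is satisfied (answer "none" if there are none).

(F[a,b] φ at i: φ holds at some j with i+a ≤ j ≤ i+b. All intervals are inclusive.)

Evaluate at each i in [0,9]:
  i=0: ✗ (none in [0,2])
  i=1: ✗ (none in [1,3])
  i=2: ✓ (witness j=4)
  i=3: ✓ (witness j=4)
  i=4: ✓ (witness j=4)
  i=5: ✓ (witness j=5)
  i=6: ✗ (none in [6,8])
  i=7: ✓ (witness j=9)
  i=8: ✓ (witness j=9)
  i=9: ✓ (witness j=9)

2, 3, 4, 5, 7, 8, 9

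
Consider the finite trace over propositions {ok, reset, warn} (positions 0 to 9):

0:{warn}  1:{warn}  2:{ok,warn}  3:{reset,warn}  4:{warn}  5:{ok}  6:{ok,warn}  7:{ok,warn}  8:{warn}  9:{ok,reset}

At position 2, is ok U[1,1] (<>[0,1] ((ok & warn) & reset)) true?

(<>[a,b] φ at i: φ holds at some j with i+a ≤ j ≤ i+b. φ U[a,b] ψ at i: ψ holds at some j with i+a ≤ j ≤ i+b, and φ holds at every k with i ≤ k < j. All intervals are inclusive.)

No

Need some j in [3,3] with <>[0,1] ((ok & warn) & reset), and ok at every k in [2,j-1].
  j=3: <>[0,1] ((ok & warn) & reset) — fails (none in [3,4]).
No j in the window works → until fails.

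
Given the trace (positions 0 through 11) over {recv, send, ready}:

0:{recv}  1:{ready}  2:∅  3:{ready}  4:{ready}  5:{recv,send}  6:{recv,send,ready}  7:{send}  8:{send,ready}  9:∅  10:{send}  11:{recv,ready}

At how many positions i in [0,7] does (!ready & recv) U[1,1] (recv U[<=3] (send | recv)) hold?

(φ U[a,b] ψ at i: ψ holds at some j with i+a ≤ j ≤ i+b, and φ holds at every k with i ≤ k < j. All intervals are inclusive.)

1

Evaluate at each i in [0,7]:
  i=0: ✗ (no rhs in [1,1])
  i=1: ✗ (no rhs in [2,2])
  i=2: ✗ (no rhs in [3,3])
  i=3: ✗ (no rhs in [4,4])
  i=4: ✗ (lhs fails at k=4 before rhs at j=5)
  i=5: ✓ (rhs at j=6; lhs holds on [5,5])
  i=6: ✗ (lhs fails at k=6 before rhs at j=7)
  i=7: ✗ (lhs fails at k=7 before rhs at j=8)
Positions where it holds: {5} → 1.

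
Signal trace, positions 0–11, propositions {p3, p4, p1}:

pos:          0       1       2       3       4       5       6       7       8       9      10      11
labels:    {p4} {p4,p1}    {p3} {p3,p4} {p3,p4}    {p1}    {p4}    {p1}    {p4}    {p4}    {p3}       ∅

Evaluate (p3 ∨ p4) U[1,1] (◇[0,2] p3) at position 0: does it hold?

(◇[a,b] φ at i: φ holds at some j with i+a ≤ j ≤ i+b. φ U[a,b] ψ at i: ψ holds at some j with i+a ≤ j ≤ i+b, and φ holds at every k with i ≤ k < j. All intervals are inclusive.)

True

Need some j in [1,1] with ◇[0,2] p3, and (p3 ∨ p4) at every k in [0,j-1].
  j=1: ◇[0,2] p3 holds; (p3 ∨ p4) holds at every k in [0,0] → satisfied.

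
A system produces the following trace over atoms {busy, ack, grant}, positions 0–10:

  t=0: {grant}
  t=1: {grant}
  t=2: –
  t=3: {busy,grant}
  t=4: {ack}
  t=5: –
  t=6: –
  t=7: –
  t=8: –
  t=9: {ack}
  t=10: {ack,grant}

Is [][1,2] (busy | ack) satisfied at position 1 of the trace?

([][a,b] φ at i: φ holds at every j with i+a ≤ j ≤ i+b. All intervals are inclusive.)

Does not hold

Check (busy | ack) at every j in [2,3]:
  j=2: false
  j=3: true
Fails at j=2 → formula fails.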